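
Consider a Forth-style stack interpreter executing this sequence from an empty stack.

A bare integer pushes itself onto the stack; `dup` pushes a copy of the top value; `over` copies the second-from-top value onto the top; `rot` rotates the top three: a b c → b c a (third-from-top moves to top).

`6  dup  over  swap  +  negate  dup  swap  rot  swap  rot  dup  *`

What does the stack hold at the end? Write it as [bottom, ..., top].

6      -> 6
dup    -> 6 6
over   -> 6 6 6
swap   -> 6 6 6
+      -> 6 12
negate -> 6 -12
dup    -> 6 -12 -12
swap   -> 6 -12 -12
rot    -> -12 -12 6
swap   -> -12 6 -12
rot    -> 6 -12 -12
dup    -> 6 -12 -12 -12
*      -> 6 -12 144

[6, -12, 144]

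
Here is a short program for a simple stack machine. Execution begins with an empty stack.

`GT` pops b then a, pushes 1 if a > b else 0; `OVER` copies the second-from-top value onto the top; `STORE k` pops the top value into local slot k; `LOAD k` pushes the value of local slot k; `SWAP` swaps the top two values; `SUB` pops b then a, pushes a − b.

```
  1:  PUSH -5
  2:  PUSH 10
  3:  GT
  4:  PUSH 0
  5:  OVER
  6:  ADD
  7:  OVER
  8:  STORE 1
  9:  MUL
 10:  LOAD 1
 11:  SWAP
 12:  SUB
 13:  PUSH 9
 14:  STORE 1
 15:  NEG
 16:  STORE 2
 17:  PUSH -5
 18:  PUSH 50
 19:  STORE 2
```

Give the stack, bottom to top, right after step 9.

PUSH -5 → -5
PUSH 10 → -5 10
GT      → 0
PUSH 0  → 0 0
OVER    → 0 0 0
ADD     → 0 0
OVER    → 0 0 0
STORE 1 → 0 0
MUL     → 0

[0]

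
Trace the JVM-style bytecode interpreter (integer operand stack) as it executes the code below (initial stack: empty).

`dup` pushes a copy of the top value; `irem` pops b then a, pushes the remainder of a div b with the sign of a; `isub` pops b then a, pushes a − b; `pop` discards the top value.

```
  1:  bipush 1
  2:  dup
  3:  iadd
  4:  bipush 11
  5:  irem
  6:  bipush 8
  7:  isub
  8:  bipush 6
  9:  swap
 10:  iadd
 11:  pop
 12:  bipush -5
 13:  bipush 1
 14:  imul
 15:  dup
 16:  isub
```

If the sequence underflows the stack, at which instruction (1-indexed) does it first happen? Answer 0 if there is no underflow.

0

bipush 1  → [1]
dup       → [1, 1]
iadd      → [2]
bipush 11 → [2, 11]
irem      → [2]
bipush 8  → [2, 8]
isub      → [-6]
bipush 6  → [-6, 6]
swap      → [6, -6]
iadd      → [0]
pop       → []
bipush -5 → [-5]
bipush 1  → [-5, 1]
imul      → [-5]
dup       → [-5, -5]
isub      → [0]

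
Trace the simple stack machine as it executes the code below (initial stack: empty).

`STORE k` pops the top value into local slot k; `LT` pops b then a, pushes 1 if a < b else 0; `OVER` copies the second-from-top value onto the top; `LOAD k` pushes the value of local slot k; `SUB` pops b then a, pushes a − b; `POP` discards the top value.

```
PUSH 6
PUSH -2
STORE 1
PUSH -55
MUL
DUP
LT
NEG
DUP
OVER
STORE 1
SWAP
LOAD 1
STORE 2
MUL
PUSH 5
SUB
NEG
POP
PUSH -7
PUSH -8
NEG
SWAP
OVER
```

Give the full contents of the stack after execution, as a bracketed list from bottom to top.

[8, -7, 8]

PUSH 6   → 6
PUSH -2  → 6 -2
STORE 1  → 6
PUSH -55 → 6 -55
MUL      → -330
DUP      → -330 -330
LT       → 0
NEG      → 0
DUP      → 0 0
OVER     → 0 0 0
STORE 1  → 0 0
SWAP     → 0 0
LOAD 1   → 0 0 0
STORE 2  → 0 0
MUL      → 0
PUSH 5   → 0 5
SUB      → -5
NEG      → 5
POP      → (empty)
PUSH -7  → -7
PUSH -8  → -7 -8
NEG      → -7 8
SWAP     → 8 -7
OVER     → 8 -7 8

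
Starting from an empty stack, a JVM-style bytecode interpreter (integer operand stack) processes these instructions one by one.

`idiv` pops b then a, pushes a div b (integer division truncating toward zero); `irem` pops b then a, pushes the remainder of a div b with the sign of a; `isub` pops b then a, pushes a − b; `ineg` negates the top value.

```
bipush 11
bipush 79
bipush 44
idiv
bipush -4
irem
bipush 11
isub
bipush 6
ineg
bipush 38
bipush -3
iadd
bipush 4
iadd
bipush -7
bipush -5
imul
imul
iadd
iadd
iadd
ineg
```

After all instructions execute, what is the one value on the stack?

bipush 11 → [11]
bipush 79 → [11, 79]
bipush 44 → [11, 79, 44]
idiv      → [11, 1]
bipush -4 → [11, 1, -4]
irem      → [11, 1]
bipush 11 → [11, 1, 11]
isub      → [11, -10]
bipush 6  → [11, -10, 6]
ineg      → [11, -10, -6]
bipush 38 → [11, -10, -6, 38]
bipush -3 → [11, -10, -6, 38, -3]
iadd      → [11, -10, -6, 35]
bipush 4  → [11, -10, -6, 35, 4]
iadd      → [11, -10, -6, 39]
bipush -7 → [11, -10, -6, 39, -7]
bipush -5 → [11, -10, -6, 39, -7, -5]
imul      → [11, -10, -6, 39, 35]
imul      → [11, -10, -6, 1365]
iadd      → [11, -10, 1359]
iadd      → [11, 1349]
iadd      → [1360]
ineg      → [-1360]

-1360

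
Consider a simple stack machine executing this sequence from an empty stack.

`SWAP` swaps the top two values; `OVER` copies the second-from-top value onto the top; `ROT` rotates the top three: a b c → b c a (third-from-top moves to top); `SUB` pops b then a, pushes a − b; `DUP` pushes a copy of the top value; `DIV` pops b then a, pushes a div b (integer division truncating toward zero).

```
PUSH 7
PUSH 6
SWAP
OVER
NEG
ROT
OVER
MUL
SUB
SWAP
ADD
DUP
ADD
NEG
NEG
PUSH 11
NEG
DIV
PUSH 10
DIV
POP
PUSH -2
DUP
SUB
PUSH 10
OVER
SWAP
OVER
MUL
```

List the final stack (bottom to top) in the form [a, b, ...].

PUSH 7  -> 7
PUSH 6  -> 7 6
SWAP    -> 6 7
OVER    -> 6 7 6
NEG     -> 6 7 -6
ROT     -> 7 -6 6
OVER    -> 7 -6 6 -6
MUL     -> 7 -6 -36
SUB     -> 7 30
SWAP    -> 30 7
ADD     -> 37
DUP     -> 37 37
ADD     -> 74
NEG     -> -74
NEG     -> 74
PUSH 11 -> 74 11
NEG     -> 74 -11
DIV     -> -6
PUSH 10 -> -6 10
DIV     -> 0
POP     -> (empty)
PUSH -2 -> -2
DUP     -> -2 -2
SUB     -> 0
PUSH 10 -> 0 10
OVER    -> 0 10 0
SWAP    -> 0 0 10
OVER    -> 0 0 10 0
MUL     -> 0 0 0

[0, 0, 0]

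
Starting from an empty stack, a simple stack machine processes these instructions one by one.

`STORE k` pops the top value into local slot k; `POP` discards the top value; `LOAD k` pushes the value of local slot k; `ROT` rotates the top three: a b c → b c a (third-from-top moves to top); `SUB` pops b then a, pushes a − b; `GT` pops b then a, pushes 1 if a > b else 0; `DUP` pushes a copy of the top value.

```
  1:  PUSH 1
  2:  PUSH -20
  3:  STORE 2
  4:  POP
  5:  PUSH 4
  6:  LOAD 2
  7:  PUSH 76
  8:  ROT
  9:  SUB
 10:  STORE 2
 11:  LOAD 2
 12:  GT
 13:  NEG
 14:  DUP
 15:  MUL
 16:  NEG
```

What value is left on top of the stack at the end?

0

PUSH 1   -> 1
PUSH -20 -> 1 -20
STORE 2  -> 1
POP      -> (empty)
PUSH 4   -> 4
LOAD 2   -> 4 -20
PUSH 76  -> 4 -20 76
ROT      -> -20 76 4
SUB      -> -20 72
STORE 2  -> -20
LOAD 2   -> -20 72
GT       -> 0
NEG      -> 0
DUP      -> 0 0
MUL      -> 0
NEG      -> 0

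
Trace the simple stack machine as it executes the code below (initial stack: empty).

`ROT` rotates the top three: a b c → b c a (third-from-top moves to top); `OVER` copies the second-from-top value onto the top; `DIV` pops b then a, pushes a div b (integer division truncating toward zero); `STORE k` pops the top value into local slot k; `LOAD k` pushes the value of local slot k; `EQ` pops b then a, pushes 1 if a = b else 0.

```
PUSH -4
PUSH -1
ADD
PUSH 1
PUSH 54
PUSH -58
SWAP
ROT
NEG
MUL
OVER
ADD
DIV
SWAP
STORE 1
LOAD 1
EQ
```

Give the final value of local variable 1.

-5

PUSH -4  : -4
PUSH -1  : -4 -1
ADD      : -5
PUSH 1   : -5 1
PUSH 54  : -5 1 54
PUSH -58 : -5 1 54 -58
SWAP     : -5 1 -58 54
ROT      : -5 -58 54 1
NEG      : -5 -58 54 -1
MUL      : -5 -58 -54
OVER     : -5 -58 -54 -58
ADD      : -5 -58 -112
DIV      : -5 0
SWAP     : 0 -5
STORE 1  : 0
LOAD 1   : 0 -5
EQ       : 0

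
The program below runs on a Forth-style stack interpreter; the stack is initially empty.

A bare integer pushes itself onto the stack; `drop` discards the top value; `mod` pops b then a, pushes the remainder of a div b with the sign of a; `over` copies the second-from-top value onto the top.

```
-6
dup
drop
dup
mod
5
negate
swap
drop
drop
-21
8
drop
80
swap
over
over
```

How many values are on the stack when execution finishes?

-6     : [-6]
dup    : [-6, -6]
drop   : [-6]
dup    : [-6, -6]
mod    : [0]
5      : [0, 5]
negate : [0, -5]
swap   : [-5, 0]
drop   : [-5]
drop   : []
-21    : [-21]
8      : [-21, 8]
drop   : [-21]
80     : [-21, 80]
swap   : [80, -21]
over   : [80, -21, 80]
over   : [80, -21, 80, -21]

4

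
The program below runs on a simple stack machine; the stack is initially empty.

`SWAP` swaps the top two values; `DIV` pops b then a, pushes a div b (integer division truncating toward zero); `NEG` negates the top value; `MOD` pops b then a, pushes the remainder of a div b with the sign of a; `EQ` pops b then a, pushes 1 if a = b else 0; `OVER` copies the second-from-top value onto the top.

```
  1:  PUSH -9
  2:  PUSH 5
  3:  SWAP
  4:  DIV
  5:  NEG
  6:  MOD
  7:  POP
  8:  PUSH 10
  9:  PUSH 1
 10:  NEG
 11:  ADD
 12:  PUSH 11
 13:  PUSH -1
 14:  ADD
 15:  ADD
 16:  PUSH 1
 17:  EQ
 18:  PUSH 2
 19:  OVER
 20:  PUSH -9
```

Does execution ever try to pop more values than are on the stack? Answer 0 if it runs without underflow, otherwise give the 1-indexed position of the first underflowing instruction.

6

PUSH -9 -> [-9]
PUSH 5  -> [-9, 5]
SWAP    -> [5, -9]
DIV     -> [0]
NEG     -> [0]
MOD  — needs 2 operands, stack has 1 → underflow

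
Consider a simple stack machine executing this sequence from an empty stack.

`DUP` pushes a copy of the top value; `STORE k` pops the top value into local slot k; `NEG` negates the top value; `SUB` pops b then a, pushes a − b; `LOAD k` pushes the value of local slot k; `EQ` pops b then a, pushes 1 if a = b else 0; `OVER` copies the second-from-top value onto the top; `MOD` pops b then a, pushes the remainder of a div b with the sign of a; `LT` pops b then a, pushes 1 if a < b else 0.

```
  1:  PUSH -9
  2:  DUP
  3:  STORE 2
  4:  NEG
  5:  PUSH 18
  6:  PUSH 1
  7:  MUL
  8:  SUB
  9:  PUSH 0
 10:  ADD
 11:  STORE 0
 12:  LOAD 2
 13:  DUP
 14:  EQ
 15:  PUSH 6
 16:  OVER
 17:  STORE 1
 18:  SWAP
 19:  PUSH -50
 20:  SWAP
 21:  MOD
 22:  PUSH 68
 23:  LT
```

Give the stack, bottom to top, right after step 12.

PUSH -9 : -9
DUP     : -9 -9
STORE 2 : -9
NEG     : 9
PUSH 18 : 9 18
PUSH 1  : 9 18 1
MUL     : 9 18
SUB     : -9
PUSH 0  : -9 0
ADD     : -9
STORE 0 : (empty)
LOAD 2  : -9

[-9]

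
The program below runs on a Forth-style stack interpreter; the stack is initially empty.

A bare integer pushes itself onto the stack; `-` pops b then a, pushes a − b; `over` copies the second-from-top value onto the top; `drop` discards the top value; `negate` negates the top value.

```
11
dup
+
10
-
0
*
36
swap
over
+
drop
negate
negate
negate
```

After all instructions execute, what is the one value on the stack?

11      [11]
dup     [11, 11]
+       [22]
10      [22, 10]
-       [12]
0       [12, 0]
*       [0]
36      [0, 36]
swap    [36, 0]
over    [36, 0, 36]
+       [36, 36]
drop    [36]
negate  [-36]
negate  [36]
negate  [-36]

-36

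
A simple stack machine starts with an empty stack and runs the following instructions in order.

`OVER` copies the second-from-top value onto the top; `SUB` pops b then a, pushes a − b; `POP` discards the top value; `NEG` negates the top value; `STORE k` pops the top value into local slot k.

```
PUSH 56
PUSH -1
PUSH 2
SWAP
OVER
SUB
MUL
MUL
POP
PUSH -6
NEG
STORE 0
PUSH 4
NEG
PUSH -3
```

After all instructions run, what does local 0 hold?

6

PUSH 56  56
PUSH -1  56 -1
PUSH 2   56 -1 2
SWAP     56 2 -1
OVER     56 2 -1 2
SUB      56 2 -3
MUL      56 -6
MUL      -336
POP      (empty)
PUSH -6  -6
NEG      6
STORE 0  (empty)
PUSH 4   4
NEG      -4
PUSH -3  -4 -3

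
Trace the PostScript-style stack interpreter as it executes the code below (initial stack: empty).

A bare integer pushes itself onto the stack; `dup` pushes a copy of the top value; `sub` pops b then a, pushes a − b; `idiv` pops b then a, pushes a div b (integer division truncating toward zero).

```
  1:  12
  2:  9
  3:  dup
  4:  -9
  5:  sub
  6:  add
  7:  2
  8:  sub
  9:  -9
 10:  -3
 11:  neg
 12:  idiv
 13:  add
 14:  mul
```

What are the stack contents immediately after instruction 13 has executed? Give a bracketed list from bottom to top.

12   → 12
9    → 12 9
dup  → 12 9 9
-9   → 12 9 9 -9
sub  → 12 9 18
add  → 12 27
2    → 12 27 2
sub  → 12 25
-9   → 12 25 -9
-3   → 12 25 -9 -3
neg  → 12 25 -9 3
idiv → 12 25 -3
add  → 12 22

[12, 22]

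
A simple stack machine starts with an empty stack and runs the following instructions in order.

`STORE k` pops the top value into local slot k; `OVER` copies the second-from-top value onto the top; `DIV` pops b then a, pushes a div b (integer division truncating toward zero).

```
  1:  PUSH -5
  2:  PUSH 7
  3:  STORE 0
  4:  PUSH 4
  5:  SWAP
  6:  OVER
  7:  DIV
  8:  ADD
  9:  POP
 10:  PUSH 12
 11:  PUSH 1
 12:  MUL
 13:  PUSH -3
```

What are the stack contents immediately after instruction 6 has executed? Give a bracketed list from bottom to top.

PUSH -5 : -5
PUSH 7  : -5 7
STORE 0 : -5
PUSH 4  : -5 4
SWAP    : 4 -5
OVER    : 4 -5 4

[4, -5, 4]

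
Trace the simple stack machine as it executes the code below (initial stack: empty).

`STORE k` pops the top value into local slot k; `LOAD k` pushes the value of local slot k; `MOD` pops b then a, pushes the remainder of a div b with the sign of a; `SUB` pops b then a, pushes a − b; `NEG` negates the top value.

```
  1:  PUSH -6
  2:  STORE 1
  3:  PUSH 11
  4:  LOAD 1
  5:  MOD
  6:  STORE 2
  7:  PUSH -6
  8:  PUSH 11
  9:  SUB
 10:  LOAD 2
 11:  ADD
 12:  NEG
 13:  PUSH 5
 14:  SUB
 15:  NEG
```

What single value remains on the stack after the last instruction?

-7

PUSH -6  [-6]
STORE 1  []
PUSH 11  [11]
LOAD 1   [11, -6]
MOD      [5]
STORE 2  []
PUSH -6  [-6]
PUSH 11  [-6, 11]
SUB      [-17]
LOAD 2   [-17, 5]
ADD      [-12]
NEG      [12]
PUSH 5   [12, 5]
SUB      [7]
NEG      [-7]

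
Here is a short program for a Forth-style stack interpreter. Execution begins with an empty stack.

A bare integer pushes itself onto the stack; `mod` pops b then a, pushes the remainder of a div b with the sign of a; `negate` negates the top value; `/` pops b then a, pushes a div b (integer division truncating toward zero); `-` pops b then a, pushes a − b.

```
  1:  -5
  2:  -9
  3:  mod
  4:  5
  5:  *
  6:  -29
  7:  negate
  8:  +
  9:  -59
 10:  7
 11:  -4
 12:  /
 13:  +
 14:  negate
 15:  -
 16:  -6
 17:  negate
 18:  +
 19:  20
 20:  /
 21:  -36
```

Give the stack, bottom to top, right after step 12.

[4, -59, -1]

-5      -5
-9      -5 -9
mod     -5
5       -5 5
*       -25
-29     -25 -29
negate  -25 29
+       4
-59     4 -59
7       4 -59 7
-4      4 -59 7 -4
/       4 -59 -1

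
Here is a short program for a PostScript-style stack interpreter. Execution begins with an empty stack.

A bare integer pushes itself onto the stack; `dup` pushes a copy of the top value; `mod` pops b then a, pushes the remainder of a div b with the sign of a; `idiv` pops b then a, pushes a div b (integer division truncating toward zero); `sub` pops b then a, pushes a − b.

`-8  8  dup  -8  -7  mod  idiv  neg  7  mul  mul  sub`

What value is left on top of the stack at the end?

-8   -> -8
8    -> -8 8
dup  -> -8 8 8
-8   -> -8 8 8 -8
-7   -> -8 8 8 -8 -7
mod  -> -8 8 8 -1
idiv -> -8 8 -8
neg  -> -8 8 8
7    -> -8 8 8 7
mul  -> -8 8 56
mul  -> -8 448
sub  -> -456

-456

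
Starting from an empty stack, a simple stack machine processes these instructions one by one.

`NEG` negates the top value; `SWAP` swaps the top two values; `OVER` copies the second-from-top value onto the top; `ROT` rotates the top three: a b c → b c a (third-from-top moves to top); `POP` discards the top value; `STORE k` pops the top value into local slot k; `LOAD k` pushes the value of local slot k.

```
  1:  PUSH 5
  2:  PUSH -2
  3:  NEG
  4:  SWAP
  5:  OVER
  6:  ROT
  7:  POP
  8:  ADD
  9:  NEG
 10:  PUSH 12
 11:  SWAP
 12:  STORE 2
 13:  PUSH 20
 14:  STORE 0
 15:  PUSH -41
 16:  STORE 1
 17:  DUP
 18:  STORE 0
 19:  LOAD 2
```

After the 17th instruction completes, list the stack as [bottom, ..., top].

PUSH 5   → 5
PUSH -2  → 5 -2
NEG      → 5 2
SWAP     → 2 5
OVER     → 2 5 2
ROT      → 5 2 2
POP      → 5 2
ADD      → 7
NEG      → -7
PUSH 12  → -7 12
SWAP     → 12 -7
STORE 2  → 12
PUSH 20  → 12 20
STORE 0  → 12
PUSH -41 → 12 -41
STORE 1  → 12
DUP      → 12 12

[12, 12]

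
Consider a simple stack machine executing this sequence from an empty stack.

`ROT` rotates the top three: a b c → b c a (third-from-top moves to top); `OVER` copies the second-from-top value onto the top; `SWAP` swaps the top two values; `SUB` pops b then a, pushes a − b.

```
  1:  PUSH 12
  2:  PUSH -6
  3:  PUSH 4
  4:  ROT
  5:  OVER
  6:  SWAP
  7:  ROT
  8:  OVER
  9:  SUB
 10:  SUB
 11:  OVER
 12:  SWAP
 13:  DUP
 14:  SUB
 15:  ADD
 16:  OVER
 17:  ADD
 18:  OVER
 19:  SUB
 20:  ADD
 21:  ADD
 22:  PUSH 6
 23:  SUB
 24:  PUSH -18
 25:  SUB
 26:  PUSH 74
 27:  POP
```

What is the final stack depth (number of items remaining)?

PUSH 12   [12]
PUSH -6   [12, -6]
PUSH 4    [12, -6, 4]
ROT       [-6, 4, 12]
OVER      [-6, 4, 12, 4]
SWAP      [-6, 4, 4, 12]
ROT       [-6, 4, 12, 4]
OVER      [-6, 4, 12, 4, 12]
SUB       [-6, 4, 12, -8]
SUB       [-6, 4, 20]
OVER      [-6, 4, 20, 4]
SWAP      [-6, 4, 4, 20]
DUP       [-6, 4, 4, 20, 20]
SUB       [-6, 4, 4, 0]
ADD       [-6, 4, 4]
OVER      [-6, 4, 4, 4]
ADD       [-6, 4, 8]
OVER      [-6, 4, 8, 4]
SUB       [-6, 4, 4]
ADD       [-6, 8]
ADD       [2]
PUSH 6    [2, 6]
SUB       [-4]
PUSH -18  [-4, -18]
SUB       [14]
PUSH 74   [14, 74]
POP       [14]

1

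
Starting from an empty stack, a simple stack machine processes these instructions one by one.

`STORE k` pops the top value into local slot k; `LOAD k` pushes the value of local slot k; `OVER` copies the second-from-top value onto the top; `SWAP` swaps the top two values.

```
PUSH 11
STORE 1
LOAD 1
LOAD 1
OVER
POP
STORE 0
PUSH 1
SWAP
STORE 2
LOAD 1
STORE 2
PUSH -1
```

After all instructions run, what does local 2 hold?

11

PUSH 11  [11]
STORE 1  []
LOAD 1   [11]
LOAD 1   [11, 11]
OVER     [11, 11, 11]
POP      [11, 11]
STORE 0  [11]
PUSH 1   [11, 1]
SWAP     [1, 11]
STORE 2  [1]
LOAD 1   [1, 11]
STORE 2  [1]
PUSH -1  [1, -1]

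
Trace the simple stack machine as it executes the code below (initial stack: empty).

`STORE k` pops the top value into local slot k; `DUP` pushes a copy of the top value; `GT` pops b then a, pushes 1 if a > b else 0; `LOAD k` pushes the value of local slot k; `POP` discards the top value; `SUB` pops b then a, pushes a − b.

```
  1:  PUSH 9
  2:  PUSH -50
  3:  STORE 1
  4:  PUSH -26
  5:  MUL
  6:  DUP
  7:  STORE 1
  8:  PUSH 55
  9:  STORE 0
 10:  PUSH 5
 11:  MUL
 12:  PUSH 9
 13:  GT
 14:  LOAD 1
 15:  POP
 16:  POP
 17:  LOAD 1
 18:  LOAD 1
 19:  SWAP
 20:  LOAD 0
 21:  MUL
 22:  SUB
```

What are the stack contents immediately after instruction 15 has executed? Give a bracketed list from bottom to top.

[0]

PUSH 9   -> [9]
PUSH -50 -> [9, -50]
STORE 1  -> [9]
PUSH -26 -> [9, -26]
MUL      -> [-234]
DUP      -> [-234, -234]
STORE 1  -> [-234]
PUSH 55  -> [-234, 55]
STORE 0  -> [-234]
PUSH 5   -> [-234, 5]
MUL      -> [-1170]
PUSH 9   -> [-1170, 9]
GT       -> [0]
LOAD 1   -> [0, -234]
POP      -> [0]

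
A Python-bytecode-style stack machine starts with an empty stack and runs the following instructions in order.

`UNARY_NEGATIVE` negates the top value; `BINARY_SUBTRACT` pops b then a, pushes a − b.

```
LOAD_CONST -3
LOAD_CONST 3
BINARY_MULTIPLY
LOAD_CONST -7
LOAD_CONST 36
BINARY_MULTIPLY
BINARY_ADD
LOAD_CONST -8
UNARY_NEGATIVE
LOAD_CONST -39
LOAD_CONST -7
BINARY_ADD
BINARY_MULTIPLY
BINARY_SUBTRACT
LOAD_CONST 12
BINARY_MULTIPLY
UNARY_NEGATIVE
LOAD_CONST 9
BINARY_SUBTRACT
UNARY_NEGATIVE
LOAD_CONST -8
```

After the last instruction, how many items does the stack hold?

LOAD_CONST -3   -> -3
LOAD_CONST 3    -> -3 3
BINARY_MULTIPLY -> -9
LOAD_CONST -7   -> -9 -7
LOAD_CONST 36   -> -9 -7 36
BINARY_MULTIPLY -> -9 -252
BINARY_ADD      -> -261
LOAD_CONST -8   -> -261 -8
UNARY_NEGATIVE  -> -261 8
LOAD_CONST -39  -> -261 8 -39
LOAD_CONST -7   -> -261 8 -39 -7
BINARY_ADD      -> -261 8 -46
BINARY_MULTIPLY -> -261 -368
BINARY_SUBTRACT -> 107
LOAD_CONST 12   -> 107 12
BINARY_MULTIPLY -> 1284
UNARY_NEGATIVE  -> -1284
LOAD_CONST 9    -> -1284 9
BINARY_SUBTRACT -> -1293
UNARY_NEGATIVE  -> 1293
LOAD_CONST -8   -> 1293 -8

2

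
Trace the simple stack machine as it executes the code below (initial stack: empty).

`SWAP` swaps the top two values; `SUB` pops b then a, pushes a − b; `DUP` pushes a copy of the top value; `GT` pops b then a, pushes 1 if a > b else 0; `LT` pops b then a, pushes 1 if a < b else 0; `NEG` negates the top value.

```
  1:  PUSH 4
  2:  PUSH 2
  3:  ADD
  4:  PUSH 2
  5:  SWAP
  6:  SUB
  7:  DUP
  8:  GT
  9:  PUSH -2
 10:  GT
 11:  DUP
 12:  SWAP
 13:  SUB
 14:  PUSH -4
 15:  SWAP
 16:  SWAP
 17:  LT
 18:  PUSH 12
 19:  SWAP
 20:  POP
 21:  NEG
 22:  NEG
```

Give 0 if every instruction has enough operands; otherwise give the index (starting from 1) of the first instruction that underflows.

0

PUSH 4  : 4
PUSH 2  : 4 2
ADD     : 6
PUSH 2  : 6 2
SWAP    : 2 6
SUB     : -4
DUP     : -4 -4
GT      : 0
PUSH -2 : 0 -2
GT      : 1
DUP     : 1 1
SWAP    : 1 1
SUB     : 0
PUSH -4 : 0 -4
SWAP    : -4 0
SWAP    : 0 -4
LT      : 0
PUSH 12 : 0 12
SWAP    : 12 0
POP     : 12
NEG     : -12
NEG     : 12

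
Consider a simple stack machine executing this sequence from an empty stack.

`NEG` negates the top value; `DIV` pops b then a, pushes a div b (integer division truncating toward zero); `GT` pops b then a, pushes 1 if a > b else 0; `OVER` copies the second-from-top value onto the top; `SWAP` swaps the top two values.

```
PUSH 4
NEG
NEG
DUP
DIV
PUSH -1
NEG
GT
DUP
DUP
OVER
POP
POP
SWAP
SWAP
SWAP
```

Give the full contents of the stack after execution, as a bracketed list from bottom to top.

[0, 0]

PUSH 4  → 4
NEG     → -4
NEG     → 4
DUP     → 4 4
DIV     → 1
PUSH -1 → 1 -1
NEG     → 1 1
GT      → 0
DUP     → 0 0
DUP     → 0 0 0
OVER    → 0 0 0 0
POP     → 0 0 0
POP     → 0 0
SWAP    → 0 0
SWAP    → 0 0
SWAP    → 0 0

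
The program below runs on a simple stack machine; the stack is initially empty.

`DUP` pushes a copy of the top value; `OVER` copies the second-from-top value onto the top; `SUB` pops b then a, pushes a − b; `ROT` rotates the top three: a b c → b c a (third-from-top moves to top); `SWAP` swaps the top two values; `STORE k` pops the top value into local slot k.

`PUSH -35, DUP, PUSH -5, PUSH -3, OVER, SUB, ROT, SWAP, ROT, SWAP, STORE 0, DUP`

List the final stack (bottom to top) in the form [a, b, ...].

[-35, -35, -5, -5]

PUSH -35 → -35
DUP      → -35 -35
PUSH -5  → -35 -35 -5
PUSH -3  → -35 -35 -5 -3
OVER     → -35 -35 -5 -3 -5
SUB      → -35 -35 -5 2
ROT      → -35 -5 2 -35
SWAP     → -35 -5 -35 2
ROT      → -35 -35 2 -5
SWAP     → -35 -35 -5 2
STORE 0  → -35 -35 -5
DUP      → -35 -35 -5 -5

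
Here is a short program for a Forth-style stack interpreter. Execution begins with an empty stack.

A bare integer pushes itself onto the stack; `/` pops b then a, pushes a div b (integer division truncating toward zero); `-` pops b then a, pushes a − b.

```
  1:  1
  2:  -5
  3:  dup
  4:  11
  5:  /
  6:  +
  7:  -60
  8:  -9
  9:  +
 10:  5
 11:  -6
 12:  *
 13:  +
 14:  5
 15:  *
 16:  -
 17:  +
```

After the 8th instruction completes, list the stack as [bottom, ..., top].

1   → 1
-5  → 1 -5
dup → 1 -5 -5
11  → 1 -5 -5 11
/   → 1 -5 0
+   → 1 -5
-60 → 1 -5 -60
-9  → 1 -5 -60 -9

[1, -5, -60, -9]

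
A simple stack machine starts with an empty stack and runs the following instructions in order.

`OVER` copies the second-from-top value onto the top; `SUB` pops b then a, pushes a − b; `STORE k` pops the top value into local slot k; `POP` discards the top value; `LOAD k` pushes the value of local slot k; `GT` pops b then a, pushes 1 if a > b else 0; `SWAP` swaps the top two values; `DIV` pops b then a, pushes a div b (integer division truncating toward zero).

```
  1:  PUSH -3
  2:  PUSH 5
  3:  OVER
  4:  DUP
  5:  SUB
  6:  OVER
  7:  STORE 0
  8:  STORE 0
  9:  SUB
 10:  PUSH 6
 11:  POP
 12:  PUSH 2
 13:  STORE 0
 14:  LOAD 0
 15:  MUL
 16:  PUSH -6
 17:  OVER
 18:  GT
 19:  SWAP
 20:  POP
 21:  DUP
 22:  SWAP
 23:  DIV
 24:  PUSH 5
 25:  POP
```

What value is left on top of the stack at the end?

1

PUSH -3 : -3
PUSH 5  : -3 5
OVER    : -3 5 -3
DUP     : -3 5 -3 -3
SUB     : -3 5 0
OVER    : -3 5 0 5
STORE 0 : -3 5 0
STORE 0 : -3 5
SUB     : -8
PUSH 6  : -8 6
POP     : -8
PUSH 2  : -8 2
STORE 0 : -8
LOAD 0  : -8 2
MUL     : -16
PUSH -6 : -16 -6
OVER    : -16 -6 -16
GT      : -16 1
SWAP    : 1 -16
POP     : 1
DUP     : 1 1
SWAP    : 1 1
DIV     : 1
PUSH 5  : 1 5
POP     : 1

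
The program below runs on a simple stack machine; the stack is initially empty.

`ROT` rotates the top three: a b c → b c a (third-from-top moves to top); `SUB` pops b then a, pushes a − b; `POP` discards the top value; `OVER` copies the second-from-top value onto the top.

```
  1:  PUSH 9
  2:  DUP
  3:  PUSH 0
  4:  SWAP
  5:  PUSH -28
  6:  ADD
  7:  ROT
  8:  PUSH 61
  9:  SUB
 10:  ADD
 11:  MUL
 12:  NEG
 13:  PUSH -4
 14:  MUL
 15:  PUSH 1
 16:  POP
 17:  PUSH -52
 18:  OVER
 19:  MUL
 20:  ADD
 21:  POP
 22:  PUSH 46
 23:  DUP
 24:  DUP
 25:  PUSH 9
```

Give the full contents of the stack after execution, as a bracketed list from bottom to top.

PUSH 9   → [9]
DUP      → [9, 9]
PUSH 0   → [9, 9, 0]
SWAP     → [9, 0, 9]
PUSH -28 → [9, 0, 9, -28]
ADD      → [9, 0, -19]
ROT      → [0, -19, 9]
PUSH 61  → [0, -19, 9, 61]
SUB      → [0, -19, -52]
ADD      → [0, -71]
MUL      → [0]
NEG      → [0]
PUSH -4  → [0, -4]
MUL      → [0]
PUSH 1   → [0, 1]
POP      → [0]
PUSH -52 → [0, -52]
OVER     → [0, -52, 0]
MUL      → [0, 0]
ADD      → [0]
POP      → []
PUSH 46  → [46]
DUP      → [46, 46]
DUP      → [46, 46, 46]
PUSH 9   → [46, 46, 46, 9]

[46, 46, 46, 9]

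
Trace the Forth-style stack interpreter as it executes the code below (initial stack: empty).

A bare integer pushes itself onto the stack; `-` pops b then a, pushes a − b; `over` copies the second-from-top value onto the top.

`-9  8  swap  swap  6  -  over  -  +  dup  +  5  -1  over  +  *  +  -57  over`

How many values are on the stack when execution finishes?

3

-9    -9
8     -9 8
swap  8 -9
swap  -9 8
6     -9 8 6
-     -9 2
over  -9 2 -9
-     -9 11
+     2
dup   2 2
+     4
5     4 5
-1    4 5 -1
over  4 5 -1 5
+     4 5 4
*     4 20
+     24
-57   24 -57
over  24 -57 24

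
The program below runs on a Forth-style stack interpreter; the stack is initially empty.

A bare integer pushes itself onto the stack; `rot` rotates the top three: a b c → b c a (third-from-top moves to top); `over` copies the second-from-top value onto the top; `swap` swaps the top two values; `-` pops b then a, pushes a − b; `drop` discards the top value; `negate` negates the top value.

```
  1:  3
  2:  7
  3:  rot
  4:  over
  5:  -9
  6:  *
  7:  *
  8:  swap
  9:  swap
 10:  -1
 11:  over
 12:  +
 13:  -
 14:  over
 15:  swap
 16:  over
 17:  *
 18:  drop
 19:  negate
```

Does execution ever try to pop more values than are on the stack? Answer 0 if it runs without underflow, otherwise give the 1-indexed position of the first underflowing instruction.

3 : [3]
7 : [3, 7]
rot  — needs 3 operands, stack has 2 → underflow

3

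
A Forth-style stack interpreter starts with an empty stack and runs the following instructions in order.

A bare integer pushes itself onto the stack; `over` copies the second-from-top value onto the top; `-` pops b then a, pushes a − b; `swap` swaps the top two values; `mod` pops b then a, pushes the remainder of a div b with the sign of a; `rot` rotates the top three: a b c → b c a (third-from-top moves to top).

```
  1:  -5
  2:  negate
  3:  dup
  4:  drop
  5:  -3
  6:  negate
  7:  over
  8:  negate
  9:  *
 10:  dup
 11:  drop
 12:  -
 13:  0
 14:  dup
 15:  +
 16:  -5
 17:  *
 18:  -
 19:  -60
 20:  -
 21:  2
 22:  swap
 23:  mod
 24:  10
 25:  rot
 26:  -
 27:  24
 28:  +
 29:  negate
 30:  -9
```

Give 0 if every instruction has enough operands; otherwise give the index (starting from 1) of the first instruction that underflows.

25

-5     -> [-5]
negate -> [5]
dup    -> [5, 5]
drop   -> [5]
-3     -> [5, -3]
negate -> [5, 3]
over   -> [5, 3, 5]
negate -> [5, 3, -5]
*      -> [5, -15]
dup    -> [5, -15, -15]
drop   -> [5, -15]
-      -> [20]
0      -> [20, 0]
dup    -> [20, 0, 0]
+      -> [20, 0]
-5     -> [20, 0, -5]
*      -> [20, 0]
-      -> [20]
-60    -> [20, -60]
-      -> [80]
2      -> [80, 2]
swap   -> [2, 80]
mod    -> [2]
10     -> [2, 10]
rot  — needs 3 operands, stack has 2 → underflow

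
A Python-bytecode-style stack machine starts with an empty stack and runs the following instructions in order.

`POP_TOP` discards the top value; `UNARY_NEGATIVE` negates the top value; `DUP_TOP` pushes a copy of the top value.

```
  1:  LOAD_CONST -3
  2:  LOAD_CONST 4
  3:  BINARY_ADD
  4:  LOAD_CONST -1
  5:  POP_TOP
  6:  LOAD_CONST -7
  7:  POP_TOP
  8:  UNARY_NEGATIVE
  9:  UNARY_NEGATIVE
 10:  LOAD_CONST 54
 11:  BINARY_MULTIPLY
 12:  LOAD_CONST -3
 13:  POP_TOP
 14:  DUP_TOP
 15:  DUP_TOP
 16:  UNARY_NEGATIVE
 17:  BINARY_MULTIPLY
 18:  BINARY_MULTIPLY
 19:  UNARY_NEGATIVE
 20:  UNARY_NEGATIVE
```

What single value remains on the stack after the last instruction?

-157464

LOAD_CONST -3   : [-3]
LOAD_CONST 4    : [-3, 4]
BINARY_ADD      : [1]
LOAD_CONST -1   : [1, -1]
POP_TOP         : [1]
LOAD_CONST -7   : [1, -7]
POP_TOP         : [1]
UNARY_NEGATIVE  : [-1]
UNARY_NEGATIVE  : [1]
LOAD_CONST 54   : [1, 54]
BINARY_MULTIPLY : [54]
LOAD_CONST -3   : [54, -3]
POP_TOP         : [54]
DUP_TOP         : [54, 54]
DUP_TOP         : [54, 54, 54]
UNARY_NEGATIVE  : [54, 54, -54]
BINARY_MULTIPLY : [54, -2916]
BINARY_MULTIPLY : [-157464]
UNARY_NEGATIVE  : [157464]
UNARY_NEGATIVE  : [-157464]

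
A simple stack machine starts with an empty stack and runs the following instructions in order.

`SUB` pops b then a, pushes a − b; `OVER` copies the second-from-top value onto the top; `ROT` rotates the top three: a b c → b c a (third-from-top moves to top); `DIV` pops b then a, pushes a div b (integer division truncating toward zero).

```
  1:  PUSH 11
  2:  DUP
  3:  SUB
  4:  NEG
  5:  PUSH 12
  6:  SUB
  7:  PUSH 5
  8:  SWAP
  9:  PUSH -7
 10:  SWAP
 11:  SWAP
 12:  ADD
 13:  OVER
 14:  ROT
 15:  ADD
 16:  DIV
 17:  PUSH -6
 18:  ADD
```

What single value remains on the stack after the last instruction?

PUSH 11 -> 11
DUP     -> 11 11
SUB     -> 0
NEG     -> 0
PUSH 12 -> 0 12
SUB     -> -12
PUSH 5  -> -12 5
SWAP    -> 5 -12
PUSH -7 -> 5 -12 -7
SWAP    -> 5 -7 -12
SWAP    -> 5 -12 -7
ADD     -> 5 -19
OVER    -> 5 -19 5
ROT     -> -19 5 5
ADD     -> -19 10
DIV     -> -1
PUSH -6 -> -1 -6
ADD     -> -7

-7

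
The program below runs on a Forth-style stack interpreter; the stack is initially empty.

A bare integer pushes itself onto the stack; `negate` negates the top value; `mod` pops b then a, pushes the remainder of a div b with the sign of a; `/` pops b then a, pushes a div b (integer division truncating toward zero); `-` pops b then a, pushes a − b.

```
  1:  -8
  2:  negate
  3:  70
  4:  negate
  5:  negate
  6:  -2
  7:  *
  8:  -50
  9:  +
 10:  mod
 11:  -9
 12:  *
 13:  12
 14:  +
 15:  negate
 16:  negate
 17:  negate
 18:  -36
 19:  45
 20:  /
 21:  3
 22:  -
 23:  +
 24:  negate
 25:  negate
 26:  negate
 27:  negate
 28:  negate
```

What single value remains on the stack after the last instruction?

-8     -> -8
negate -> 8
70     -> 8 70
negate -> 8 -70
negate -> 8 70
-2     -> 8 70 -2
*      -> 8 -140
-50    -> 8 -140 -50
+      -> 8 -190
mod    -> 8
-9     -> 8 -9
*      -> -72
12     -> -72 12
+      -> -60
negate -> 60
negate -> -60
negate -> 60
-36    -> 60 -36
45     -> 60 -36 45
/      -> 60 0
3      -> 60 0 3
-      -> 60 -3
+      -> 57
negate -> -57
negate -> 57
negate -> -57
negate -> 57
negate -> -57

-57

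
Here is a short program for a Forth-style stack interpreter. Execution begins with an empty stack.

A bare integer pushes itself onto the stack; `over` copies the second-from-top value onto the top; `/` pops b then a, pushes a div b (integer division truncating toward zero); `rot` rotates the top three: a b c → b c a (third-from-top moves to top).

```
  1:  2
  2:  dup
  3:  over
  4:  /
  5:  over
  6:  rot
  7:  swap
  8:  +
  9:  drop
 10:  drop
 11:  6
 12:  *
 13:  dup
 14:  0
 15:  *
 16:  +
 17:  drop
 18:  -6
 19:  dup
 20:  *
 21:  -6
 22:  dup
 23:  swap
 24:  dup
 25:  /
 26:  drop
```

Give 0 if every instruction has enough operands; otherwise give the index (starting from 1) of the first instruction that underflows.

2    → [2]
dup  → [2, 2]
over → [2, 2, 2]
/    → [2, 1]
over → [2, 1, 2]
rot  → [1, 2, 2]
swap → [1, 2, 2]
+    → [1, 4]
drop → [1]
drop → []
6    → [6]
*  — needs 2 operands, stack has 1 → underflow

12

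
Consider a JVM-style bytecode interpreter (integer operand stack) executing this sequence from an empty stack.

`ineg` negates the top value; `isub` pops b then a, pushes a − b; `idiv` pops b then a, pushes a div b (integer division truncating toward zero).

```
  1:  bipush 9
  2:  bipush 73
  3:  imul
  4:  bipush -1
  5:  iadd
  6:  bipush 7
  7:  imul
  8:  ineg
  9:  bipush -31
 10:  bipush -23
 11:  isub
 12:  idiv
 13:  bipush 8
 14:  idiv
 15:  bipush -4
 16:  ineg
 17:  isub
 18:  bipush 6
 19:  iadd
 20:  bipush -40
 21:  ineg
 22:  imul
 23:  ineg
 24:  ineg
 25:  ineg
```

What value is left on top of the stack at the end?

bipush 9   → 9
bipush 73  → 9 73
imul       → 657
bipush -1  → 657 -1
iadd       → 656
bipush 7   → 656 7
imul       → 4592
ineg       → -4592
bipush -31 → -4592 -31
bipush -23 → -4592 -31 -23
isub       → -4592 -8
idiv       → 574
bipush 8   → 574 8
idiv       → 71
bipush -4  → 71 -4
ineg       → 71 4
isub       → 67
bipush 6   → 67 6
iadd       → 73
bipush -40 → 73 -40
ineg       → 73 40
imul       → 2920
ineg       → -2920
ineg       → 2920
ineg       → -2920

-2920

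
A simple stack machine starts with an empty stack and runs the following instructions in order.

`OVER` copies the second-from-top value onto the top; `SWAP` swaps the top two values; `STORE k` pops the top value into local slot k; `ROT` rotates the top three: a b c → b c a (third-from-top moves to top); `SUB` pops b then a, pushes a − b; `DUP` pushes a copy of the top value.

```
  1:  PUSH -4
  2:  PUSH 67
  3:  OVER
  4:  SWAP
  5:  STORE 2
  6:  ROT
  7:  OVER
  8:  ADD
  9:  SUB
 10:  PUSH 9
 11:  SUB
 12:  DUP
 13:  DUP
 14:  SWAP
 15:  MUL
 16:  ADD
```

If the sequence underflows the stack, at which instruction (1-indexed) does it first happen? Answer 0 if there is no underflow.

PUSH -4 -> [-4]
PUSH 67 -> [-4, 67]
OVER    -> [-4, 67, -4]
SWAP    -> [-4, -4, 67]
STORE 2 -> [-4, -4]
ROT  — needs 3 operands, stack has 2 → underflow

6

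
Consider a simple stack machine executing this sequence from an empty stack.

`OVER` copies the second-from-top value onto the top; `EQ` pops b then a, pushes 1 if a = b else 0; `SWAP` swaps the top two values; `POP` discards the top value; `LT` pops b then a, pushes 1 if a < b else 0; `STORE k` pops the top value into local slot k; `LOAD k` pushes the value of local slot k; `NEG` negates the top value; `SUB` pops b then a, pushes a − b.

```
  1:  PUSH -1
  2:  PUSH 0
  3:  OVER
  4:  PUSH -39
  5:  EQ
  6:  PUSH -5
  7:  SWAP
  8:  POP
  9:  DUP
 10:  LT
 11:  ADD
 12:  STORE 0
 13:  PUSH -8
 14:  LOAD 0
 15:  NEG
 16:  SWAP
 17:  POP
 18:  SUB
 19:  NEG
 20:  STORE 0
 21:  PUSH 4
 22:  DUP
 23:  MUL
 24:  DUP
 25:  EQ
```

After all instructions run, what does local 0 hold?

1

PUSH -1  → -1
PUSH 0   → -1 0
OVER     → -1 0 -1
PUSH -39 → -1 0 -1 -39
EQ       → -1 0 0
PUSH -5  → -1 0 0 -5
SWAP     → -1 0 -5 0
POP      → -1 0 -5
DUP      → -1 0 -5 -5
LT       → -1 0 0
ADD      → -1 0
STORE 0  → -1
PUSH -8  → -1 -8
LOAD 0   → -1 -8 0
NEG      → -1 -8 0
SWAP     → -1 0 -8
POP      → -1 0
SUB      → -1
NEG      → 1
STORE 0  → (empty)
PUSH 4   → 4
DUP      → 4 4
MUL      → 16
DUP      → 16 16
EQ       → 1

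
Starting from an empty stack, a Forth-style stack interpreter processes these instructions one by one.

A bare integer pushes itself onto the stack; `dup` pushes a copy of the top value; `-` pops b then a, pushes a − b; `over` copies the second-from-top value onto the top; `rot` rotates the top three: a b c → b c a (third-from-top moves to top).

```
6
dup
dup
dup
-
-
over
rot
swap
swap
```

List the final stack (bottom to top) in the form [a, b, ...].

6     6
dup   6 6
dup   6 6 6
dup   6 6 6 6
-     6 6 0
-     6 6
over  6 6 6
rot   6 6 6
swap  6 6 6
swap  6 6 6

[6, 6, 6]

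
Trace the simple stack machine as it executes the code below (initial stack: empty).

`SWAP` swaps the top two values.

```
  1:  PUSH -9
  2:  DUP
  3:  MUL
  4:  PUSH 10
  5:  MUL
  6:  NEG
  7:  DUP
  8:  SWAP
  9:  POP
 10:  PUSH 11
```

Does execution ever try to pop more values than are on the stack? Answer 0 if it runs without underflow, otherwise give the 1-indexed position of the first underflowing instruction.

PUSH -9 -> -9
DUP     -> -9 -9
MUL     -> 81
PUSH 10 -> 81 10
MUL     -> 810
NEG     -> -810
DUP     -> -810 -810
SWAP    -> -810 -810
POP     -> -810
PUSH 11 -> -810 11

0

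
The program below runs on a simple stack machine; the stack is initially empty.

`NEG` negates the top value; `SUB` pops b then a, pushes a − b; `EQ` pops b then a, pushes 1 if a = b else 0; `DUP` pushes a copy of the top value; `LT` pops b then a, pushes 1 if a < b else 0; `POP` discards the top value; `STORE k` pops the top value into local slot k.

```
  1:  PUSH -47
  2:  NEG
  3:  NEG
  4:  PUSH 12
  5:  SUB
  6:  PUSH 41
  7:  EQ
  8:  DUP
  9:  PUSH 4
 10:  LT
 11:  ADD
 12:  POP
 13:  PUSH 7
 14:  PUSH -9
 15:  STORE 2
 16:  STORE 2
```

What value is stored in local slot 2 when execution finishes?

PUSH -47 : -47
NEG      : 47
NEG      : -47
PUSH 12  : -47 12
SUB      : -59
PUSH 41  : -59 41
EQ       : 0
DUP      : 0 0
PUSH 4   : 0 0 4
LT       : 0 1
ADD      : 1
POP      : (empty)
PUSH 7   : 7
PUSH -9  : 7 -9
STORE 2  : 7
STORE 2  : (empty)

7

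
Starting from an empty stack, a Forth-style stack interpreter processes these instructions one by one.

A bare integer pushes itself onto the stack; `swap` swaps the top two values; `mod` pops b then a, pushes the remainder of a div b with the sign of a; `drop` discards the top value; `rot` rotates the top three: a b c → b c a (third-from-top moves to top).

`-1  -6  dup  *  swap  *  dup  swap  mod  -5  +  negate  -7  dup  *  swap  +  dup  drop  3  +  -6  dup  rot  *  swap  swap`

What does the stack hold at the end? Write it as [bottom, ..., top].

[-6, -342]

-1     : [-1]
-6     : [-1, -6]
dup    : [-1, -6, -6]
*      : [-1, 36]
swap   : [36, -1]
*      : [-36]
dup    : [-36, -36]
swap   : [-36, -36]
mod    : [0]
-5     : [0, -5]
+      : [-5]
negate : [5]
-7     : [5, -7]
dup    : [5, -7, -7]
*      : [5, 49]
swap   : [49, 5]
+      : [54]
dup    : [54, 54]
drop   : [54]
3      : [54, 3]
+      : [57]
-6     : [57, -6]
dup    : [57, -6, -6]
rot    : [-6, -6, 57]
*      : [-6, -342]
swap   : [-342, -6]
swap   : [-6, -342]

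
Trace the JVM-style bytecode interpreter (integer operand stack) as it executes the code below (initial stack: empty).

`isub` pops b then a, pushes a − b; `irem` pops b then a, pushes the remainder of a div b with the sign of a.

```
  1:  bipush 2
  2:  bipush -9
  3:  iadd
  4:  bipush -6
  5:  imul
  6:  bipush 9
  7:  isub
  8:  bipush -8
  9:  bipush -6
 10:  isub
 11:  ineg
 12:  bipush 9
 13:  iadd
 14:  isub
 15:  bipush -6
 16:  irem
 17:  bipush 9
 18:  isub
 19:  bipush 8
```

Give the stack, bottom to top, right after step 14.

bipush 2  : 2
bipush -9 : 2 -9
iadd      : -7
bipush -6 : -7 -6
imul      : 42
bipush 9  : 42 9
isub      : 33
bipush -8 : 33 -8
bipush -6 : 33 -8 -6
isub      : 33 -2
ineg      : 33 2
bipush 9  : 33 2 9
iadd      : 33 11
isub      : 22

[22]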